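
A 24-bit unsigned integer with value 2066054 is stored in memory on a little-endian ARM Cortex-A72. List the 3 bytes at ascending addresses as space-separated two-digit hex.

2066054 in hexadecimal, padded to 24 bits, is 0x1F8686.
Split into bytes (most-significant first): 1F 86 86.
Little-endian stores the least-significant byte at the lowest address.
So at ascending addresses the bytes are 86 86 1F.

86 86 1F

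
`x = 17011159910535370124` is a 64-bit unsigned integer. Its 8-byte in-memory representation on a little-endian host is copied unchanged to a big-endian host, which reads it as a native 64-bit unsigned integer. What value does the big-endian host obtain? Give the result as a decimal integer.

10130235229336966124

17011159910535370124 in 64-bit hexadecimal is 0xEC13C7CF44D3958C.
Stored little-endian, the bytes at ascending addresses are 8C 95 D3 44 CF C7 13 EC.
Read back as big-endian, the last byte is least significant, giving 0x8C95D344CFC713EC.
0x8C95D344CFC713EC = 10130235229336966124.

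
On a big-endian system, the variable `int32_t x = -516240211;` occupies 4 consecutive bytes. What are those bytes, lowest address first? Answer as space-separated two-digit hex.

Two's complement of -516240211 in 32 bits: 516240211 = 0x1EC53353; invert → 0xE13ACCAC; add 1 → 0xE13ACCAD.
Split into bytes (most-significant first): E1 3A CC AD.
Big-endian: lowest address holds the most-significant byte.
So the memory order matches the most-significant-first order: E1 3A CC AD.

E1 3A CC AD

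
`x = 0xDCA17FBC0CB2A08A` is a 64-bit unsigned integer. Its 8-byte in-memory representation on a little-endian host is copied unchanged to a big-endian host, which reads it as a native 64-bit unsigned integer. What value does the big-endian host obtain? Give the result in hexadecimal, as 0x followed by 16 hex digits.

0x8AA0B20CBC7FA1DC

Stored little-endian, the bytes at ascending addresses are 8A A0 B2 0C BC 7F A1 DC.
Read back as big-endian, the last byte is least significant, giving 0x8AA0B20CBC7FA1DC.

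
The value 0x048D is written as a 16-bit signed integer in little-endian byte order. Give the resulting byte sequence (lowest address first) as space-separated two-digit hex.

Split into bytes (most-significant first): 04 8D.
In little-endian order the low byte comes first in memory.
So at ascending addresses the bytes are 8D 04.

8D 04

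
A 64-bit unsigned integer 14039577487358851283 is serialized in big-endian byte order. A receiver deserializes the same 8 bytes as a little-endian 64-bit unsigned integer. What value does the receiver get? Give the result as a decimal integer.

14039577487358851283 in 64-bit hexadecimal is 0xC2D69957029878D3.
Stored big-endian, the bytes at ascending addresses are C2 D6 99 57 02 98 78 D3.
Read back as little-endian, the first byte is least significant, giving 0xD37898025799D6C2.
0xD37898025799D6C2 = 15238096475035129538.

15238096475035129538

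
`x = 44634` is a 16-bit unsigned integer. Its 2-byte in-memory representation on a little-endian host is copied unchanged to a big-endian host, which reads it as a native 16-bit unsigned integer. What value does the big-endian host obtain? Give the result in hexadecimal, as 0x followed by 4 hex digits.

0x5AAE

44634 in 16-bit hexadecimal is 0xAE5A.
Stored little-endian, the bytes at ascending addresses are 5A AE.
Read back as big-endian, the last byte is least significant, giving 0x5AAE.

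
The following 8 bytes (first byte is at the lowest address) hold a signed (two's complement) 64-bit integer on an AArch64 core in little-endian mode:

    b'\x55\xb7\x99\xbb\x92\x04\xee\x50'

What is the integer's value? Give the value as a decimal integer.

Little-endian: lowest address holds the least-significant byte.
Reassemble most-significant byte first: 50 EE 04 92 BB 99 B7 55 → 0x50EE0492BB99B755.
0x50EE0492BB99B755 = 5831603595750520661.

5831603595750520661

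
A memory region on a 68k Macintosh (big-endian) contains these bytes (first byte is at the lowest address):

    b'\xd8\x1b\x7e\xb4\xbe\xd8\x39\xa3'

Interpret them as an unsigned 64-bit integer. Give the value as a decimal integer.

In big-endian order the high byte comes first in memory.
The bytes are already most-significant first: 0xD81B7EB4BED839A3.
0xD81B7EB4BED839A3 = 15572179451324676515.

15572179451324676515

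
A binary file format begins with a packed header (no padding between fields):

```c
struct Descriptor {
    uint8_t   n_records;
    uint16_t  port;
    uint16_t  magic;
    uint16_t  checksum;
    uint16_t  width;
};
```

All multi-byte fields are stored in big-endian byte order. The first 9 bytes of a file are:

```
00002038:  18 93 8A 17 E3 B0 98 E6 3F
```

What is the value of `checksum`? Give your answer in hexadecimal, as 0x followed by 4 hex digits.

`checksum` follows `n_records` (1 B), `port` (2 B), `magic` (2 B), so it starts at offset 1 + 2 + 2 = 5 and occupies 2 bytes.
Bytes at offsets 5..6: B0 98.
Big-endian stores the most-significant byte at the lowest address.
The bytes are already most-significant first: 0xB098.

0xB098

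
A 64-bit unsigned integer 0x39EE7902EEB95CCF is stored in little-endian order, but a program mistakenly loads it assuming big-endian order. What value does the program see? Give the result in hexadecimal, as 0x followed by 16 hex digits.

Stored little-endian, the bytes at ascending addresses are CF 5C B9 EE 02 79 EE 39.
Read back as big-endian, the last byte is least significant, giving 0xCF5CB9EE0279EE39.

0xCF5CB9EE0279EE39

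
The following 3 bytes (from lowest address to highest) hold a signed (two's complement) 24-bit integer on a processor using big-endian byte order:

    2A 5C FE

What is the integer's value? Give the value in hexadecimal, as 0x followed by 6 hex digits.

Big-endian: lowest address holds the most-significant byte.
The bytes are already most-significant first: 0x2A5CFE.

0x2A5CFE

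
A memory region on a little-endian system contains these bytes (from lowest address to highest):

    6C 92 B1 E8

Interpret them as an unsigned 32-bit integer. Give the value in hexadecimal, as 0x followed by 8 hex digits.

In little-endian order the low byte comes first in memory.
Reassemble most-significant byte first: E8 B1 92 6C → 0xE8B1926C.

0xE8B1926C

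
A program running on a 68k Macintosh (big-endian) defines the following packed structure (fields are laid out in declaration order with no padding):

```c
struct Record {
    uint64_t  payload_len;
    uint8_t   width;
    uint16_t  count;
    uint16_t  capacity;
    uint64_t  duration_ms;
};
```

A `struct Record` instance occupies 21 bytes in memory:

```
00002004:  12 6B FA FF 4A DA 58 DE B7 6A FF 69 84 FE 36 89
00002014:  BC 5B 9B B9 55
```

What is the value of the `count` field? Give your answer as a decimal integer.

27391

`count` follows `payload_len` (8 B), `width` (1 B), so it starts at offset 8 + 1 = 9 and occupies 2 bytes.
Bytes at offsets 9..10: 6A FF.
Big-endian: lowest address holds the most-significant byte.
The bytes are already most-significant first: 0x6AFF.
0x6AFF = 27391.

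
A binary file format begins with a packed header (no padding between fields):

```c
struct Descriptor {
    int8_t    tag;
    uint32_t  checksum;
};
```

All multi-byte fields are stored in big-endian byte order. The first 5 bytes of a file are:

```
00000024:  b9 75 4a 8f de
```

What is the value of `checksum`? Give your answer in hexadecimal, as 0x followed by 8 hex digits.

`checksum` follows `tag` (1 byte), so it starts at byte offset 1 and occupies 4 bytes.
Bytes at offsets 1..4: 75 4A 8F DE.
In big-endian order the high byte comes first in memory.
The bytes are already most-significant first: 0x754A8FDE.

0x754A8FDE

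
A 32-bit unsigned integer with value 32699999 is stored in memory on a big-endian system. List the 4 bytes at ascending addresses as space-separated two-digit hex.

01 F2 F6 5F

32699999 in hexadecimal, padded to 32 bits, is 0x01F2F65F.
Split into bytes (most-significant first): 01 F2 F6 5F.
Big-endian stores the most-significant byte at the lowest address.
So the memory order matches the most-significant-first order: 01 F2 F6 5F.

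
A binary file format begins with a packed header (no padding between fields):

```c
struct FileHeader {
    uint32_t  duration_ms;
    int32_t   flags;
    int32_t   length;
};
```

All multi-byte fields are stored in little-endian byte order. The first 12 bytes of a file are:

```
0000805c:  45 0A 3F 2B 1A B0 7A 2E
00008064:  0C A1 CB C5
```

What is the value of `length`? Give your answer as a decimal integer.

-976510708

`length` follows `duration_ms` (4 B), `flags` (4 B), so it starts at offset 4 + 4 = 8 and occupies 4 bytes.
Bytes at offsets 8..11: 0C A1 CB C5.
Little-endian: lowest address holds the least-significant byte.
Reassemble most-significant byte first: C5 CB A1 0C → 0xC5CBA10C.
Top bit is set, so as a signed 32-bit value this is 0xC5CBA10C − 2^32 = -976510708.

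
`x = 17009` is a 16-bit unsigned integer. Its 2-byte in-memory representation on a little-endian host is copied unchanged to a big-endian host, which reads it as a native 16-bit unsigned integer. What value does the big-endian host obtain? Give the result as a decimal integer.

17009 in 16-bit hexadecimal is 0x4271.
Stored little-endian, the bytes at ascending addresses are 71 42.
Read back as big-endian, the last byte is least significant, giving 0x7142.
0x7142 = 28994.

28994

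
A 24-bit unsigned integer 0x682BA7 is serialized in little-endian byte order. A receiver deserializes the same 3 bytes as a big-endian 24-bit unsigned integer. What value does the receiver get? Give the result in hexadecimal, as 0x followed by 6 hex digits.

0xA72B68

Stored little-endian, the bytes at ascending addresses are A7 2B 68.
Read back as big-endian, the last byte is least significant, giving 0xA72B68.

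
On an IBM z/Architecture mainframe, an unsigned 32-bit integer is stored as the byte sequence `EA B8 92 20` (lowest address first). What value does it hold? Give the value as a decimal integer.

3937964576

Big-endian: lowest address holds the most-significant byte.
The bytes are already most-significant first: 0xEAB89220.
0xEAB89220 = 3937964576.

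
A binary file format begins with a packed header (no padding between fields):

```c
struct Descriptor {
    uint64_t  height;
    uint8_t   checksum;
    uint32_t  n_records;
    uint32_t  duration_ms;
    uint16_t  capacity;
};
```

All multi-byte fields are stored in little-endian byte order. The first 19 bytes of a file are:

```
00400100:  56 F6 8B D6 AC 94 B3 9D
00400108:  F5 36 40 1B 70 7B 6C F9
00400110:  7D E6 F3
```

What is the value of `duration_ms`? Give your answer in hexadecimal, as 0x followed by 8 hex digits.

`duration_ms` follows `height` (8 B), `checksum` (1 B), `n_records` (4 B), so it starts at offset 8 + 1 + 4 = 13 and occupies 4 bytes.
Bytes at offsets 13..16: 7B 6C F9 7D.
In little-endian order the low byte comes first in memory.
Reassemble most-significant byte first: 7D F9 6C 7B → 0x7DF96C7B.

0x7DF96C7B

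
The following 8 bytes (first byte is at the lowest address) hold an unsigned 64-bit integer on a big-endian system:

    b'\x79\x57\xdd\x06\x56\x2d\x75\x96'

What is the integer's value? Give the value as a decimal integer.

8743700220848469398

In big-endian order the high byte comes first in memory.
The bytes are already most-significant first: 0x7957DD06562D7596.
0x7957DD06562D7596 = 8743700220848469398.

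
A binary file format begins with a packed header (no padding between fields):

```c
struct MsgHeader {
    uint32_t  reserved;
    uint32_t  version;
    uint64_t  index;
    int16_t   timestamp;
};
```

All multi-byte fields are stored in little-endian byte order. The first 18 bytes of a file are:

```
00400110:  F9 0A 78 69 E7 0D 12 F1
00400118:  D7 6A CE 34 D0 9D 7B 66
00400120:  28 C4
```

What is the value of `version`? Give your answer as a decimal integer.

4044492263

`version` follows `reserved` (4 bytes), so it starts at byte offset 4 and occupies 4 bytes.
Bytes at offsets 4..7: E7 0D 12 F1.
In little-endian order the low byte comes first in memory.
Reassemble most-significant byte first: F1 12 0D E7 → 0xF1120DE7.
0xF1120DE7 = 4044492263.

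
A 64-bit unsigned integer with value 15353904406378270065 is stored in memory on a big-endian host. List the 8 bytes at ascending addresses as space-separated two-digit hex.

D5 14 06 B5 89 7B 4D 71

15353904406378270065 in hexadecimal, padded to 64 bits, is 0xD51406B5897B4D71.
Split into bytes (most-significant first): D5 14 06 B5 89 7B 4D 71.
Big-endian stores the most-significant byte at the lowest address.
So the memory order matches the most-significant-first order: D5 14 06 B5 89 7B 4D 71.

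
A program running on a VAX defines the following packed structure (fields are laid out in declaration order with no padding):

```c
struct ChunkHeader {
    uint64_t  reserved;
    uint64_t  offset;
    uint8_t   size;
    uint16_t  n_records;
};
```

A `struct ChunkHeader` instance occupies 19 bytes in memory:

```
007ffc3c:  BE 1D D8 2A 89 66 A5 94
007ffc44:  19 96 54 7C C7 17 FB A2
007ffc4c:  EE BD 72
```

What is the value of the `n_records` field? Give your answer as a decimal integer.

`n_records` follows `reserved` (8 B), `offset` (8 B), `size` (1 B), so it starts at offset 8 + 8 + 1 = 17 and occupies 2 bytes.
Bytes at offsets 17..18: BD 72.
In little-endian order the low byte comes first in memory.
Reassemble most-significant byte first: 72 BD → 0x72BD.
0x72BD = 29373.

29373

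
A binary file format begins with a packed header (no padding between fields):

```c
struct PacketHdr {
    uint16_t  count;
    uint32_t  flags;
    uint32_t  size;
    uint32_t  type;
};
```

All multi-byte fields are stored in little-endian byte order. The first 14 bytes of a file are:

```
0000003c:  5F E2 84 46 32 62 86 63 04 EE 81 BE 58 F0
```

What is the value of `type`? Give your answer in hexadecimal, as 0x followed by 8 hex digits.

0xF058BE81

`type` follows `count` (2 B), `flags` (4 B), `size` (4 B), so it starts at offset 2 + 4 + 4 = 10 and occupies 4 bytes.
Bytes at offsets 10..13: 81 BE 58 F0.
In little-endian order the low byte comes first in memory.
Reassemble most-significant byte first: F0 58 BE 81 → 0xF058BE81.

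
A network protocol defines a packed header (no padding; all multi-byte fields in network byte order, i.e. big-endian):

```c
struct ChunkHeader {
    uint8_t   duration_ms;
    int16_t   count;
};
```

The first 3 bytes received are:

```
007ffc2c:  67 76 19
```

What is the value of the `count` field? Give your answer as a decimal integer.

`count` follows `duration_ms` (1 byte), so it starts at byte offset 1 and occupies 2 bytes.
Bytes at offsets 1..2: 76 19.
Big-endian stores the most-significant byte at the lowest address.
The bytes are already most-significant first: 0x7619.
0x7619 = 30233.

30233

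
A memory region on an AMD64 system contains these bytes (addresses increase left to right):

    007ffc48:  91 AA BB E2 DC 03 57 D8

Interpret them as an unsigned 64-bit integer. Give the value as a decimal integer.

15588932882397899409

Little-endian: lowest address holds the least-significant byte.
Reassemble most-significant byte first: D8 57 03 DC E2 BB AA 91 → 0xD85703DCE2BBAA91.
0xD85703DCE2BBAA91 = 15588932882397899409.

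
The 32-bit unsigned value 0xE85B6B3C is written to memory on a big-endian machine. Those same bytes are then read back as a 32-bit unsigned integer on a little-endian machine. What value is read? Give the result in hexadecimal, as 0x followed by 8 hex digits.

0x3C6B5BE8

Stored big-endian, the bytes at ascending addresses are E8 5B 6B 3C.
Read back as little-endian, the first byte is least significant, giving 0x3C6B5BE8.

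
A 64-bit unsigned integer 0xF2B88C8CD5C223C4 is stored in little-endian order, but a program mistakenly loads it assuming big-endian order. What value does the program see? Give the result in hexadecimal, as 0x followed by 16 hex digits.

Stored little-endian, the bytes at ascending addresses are C4 23 C2 D5 8C 8C B8 F2.
Read back as big-endian, the last byte is least significant, giving 0xC423C2D58C8CB8F2.

0xC423C2D58C8CB8F2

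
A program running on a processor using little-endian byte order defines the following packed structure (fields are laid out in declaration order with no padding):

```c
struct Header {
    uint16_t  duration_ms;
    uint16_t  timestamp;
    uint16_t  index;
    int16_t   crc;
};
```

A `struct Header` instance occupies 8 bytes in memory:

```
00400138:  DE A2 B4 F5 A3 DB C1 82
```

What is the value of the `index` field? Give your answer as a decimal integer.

`index` follows `duration_ms` (2 B), `timestamp` (2 B), so it starts at offset 2 + 2 = 4 and occupies 2 bytes.
Bytes at offsets 4..5: A3 DB.
Little-endian: lowest address holds the least-significant byte.
Reassemble most-significant byte first: DB A3 → 0xDBA3.
0xDBA3 = 56227.

56227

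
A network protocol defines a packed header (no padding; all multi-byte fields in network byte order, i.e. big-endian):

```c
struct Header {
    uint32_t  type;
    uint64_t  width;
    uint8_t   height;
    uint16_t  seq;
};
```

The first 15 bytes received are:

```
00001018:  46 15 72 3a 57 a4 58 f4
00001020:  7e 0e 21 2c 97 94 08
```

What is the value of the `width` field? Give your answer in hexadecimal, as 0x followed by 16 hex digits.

0x57A458F47E0E212C

`width` follows `type` (4 bytes), so it starts at byte offset 4 and occupies 8 bytes.
Bytes at offsets 4..11: 57 A4 58 F4 7E 0E 21 2C.
Big-endian stores the most-significant byte at the lowest address.
The bytes are already most-significant first: 0x57A458F47E0E212C.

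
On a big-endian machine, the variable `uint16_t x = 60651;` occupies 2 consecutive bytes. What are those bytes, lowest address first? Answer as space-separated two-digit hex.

EC EB

60651 in hexadecimal, padded to 16 bits, is 0xECEB.
Split into bytes (most-significant first): EC EB.
Big-endian: lowest address holds the most-significant byte.
So the memory order matches the most-significant-first order: EC EB.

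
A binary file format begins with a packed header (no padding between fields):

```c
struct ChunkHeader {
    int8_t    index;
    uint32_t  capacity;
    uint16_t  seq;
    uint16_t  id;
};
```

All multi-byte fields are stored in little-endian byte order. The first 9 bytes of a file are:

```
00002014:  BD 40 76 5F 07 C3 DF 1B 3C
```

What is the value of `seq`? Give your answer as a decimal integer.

`seq` follows `index` (1 B), `capacity` (4 B), so it starts at offset 1 + 4 = 5 and occupies 2 bytes.
Bytes at offsets 5..6: C3 DF.
Little-endian: lowest address holds the least-significant byte.
Reassemble most-significant byte first: DF C3 → 0xDFC3.
0xDFC3 = 57283.

57283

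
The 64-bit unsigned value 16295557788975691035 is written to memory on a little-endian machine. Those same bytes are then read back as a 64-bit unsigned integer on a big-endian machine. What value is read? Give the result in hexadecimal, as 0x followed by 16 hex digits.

16295557788975691035 in 64-bit hexadecimal is 0xE2257378B4BEF51B.
Stored little-endian, the bytes at ascending addresses are 1B F5 BE B4 78 73 25 E2.
Read back as big-endian, the last byte is least significant, giving 0x1BF5BEB4787325E2.

0x1BF5BEB4787325E2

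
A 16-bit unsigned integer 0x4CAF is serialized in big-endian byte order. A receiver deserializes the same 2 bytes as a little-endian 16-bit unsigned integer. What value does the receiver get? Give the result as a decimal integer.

44876

Stored big-endian, the bytes at ascending addresses are 4C AF.
Read back as little-endian, the first byte is least significant, giving 0xAF4C.
0xAF4C = 44876.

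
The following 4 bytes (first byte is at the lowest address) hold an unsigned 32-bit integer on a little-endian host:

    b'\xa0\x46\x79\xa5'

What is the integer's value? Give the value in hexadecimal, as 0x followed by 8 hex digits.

0xA57946A0

Little-endian stores the least-significant byte at the lowest address.
Reassemble most-significant byte first: A5 79 46 A0 → 0xA57946A0.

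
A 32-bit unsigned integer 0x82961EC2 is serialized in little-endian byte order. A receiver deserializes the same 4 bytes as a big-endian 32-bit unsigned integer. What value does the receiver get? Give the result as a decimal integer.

3256784514

Stored little-endian, the bytes at ascending addresses are C2 1E 96 82.
Read back as big-endian, the last byte is least significant, giving 0xC21E9682.
0xC21E9682 = 3256784514.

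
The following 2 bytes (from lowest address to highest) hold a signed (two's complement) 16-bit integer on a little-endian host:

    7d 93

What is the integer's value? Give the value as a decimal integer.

-27779

Little-endian stores the least-significant byte at the lowest address.
Reassemble most-significant byte first: 93 7D → 0x937D.
Top bit is set, so as a signed 16-bit value this is 0x937D − 2^16 = -27779.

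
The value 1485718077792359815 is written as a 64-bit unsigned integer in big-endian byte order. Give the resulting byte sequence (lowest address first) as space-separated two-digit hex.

1485718077792359815 in hexadecimal, padded to 64 bits, is 0x149E54B857309587.
Split into bytes (most-significant first): 14 9E 54 B8 57 30 95 87.
Big-endian stores the most-significant byte at the lowest address.
So the memory order matches the most-significant-first order: 14 9E 54 B8 57 30 95 87.

14 9E 54 B8 57 30 95 87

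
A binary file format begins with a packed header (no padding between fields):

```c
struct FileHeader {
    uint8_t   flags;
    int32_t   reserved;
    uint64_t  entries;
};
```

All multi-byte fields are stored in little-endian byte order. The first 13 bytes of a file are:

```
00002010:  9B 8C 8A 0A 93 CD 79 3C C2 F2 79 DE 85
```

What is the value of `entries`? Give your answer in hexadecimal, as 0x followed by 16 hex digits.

0x85DE79F2C23C79CD

`entries` follows `flags` (1 B), `reserved` (4 B), so it starts at offset 1 + 4 = 5 and occupies 8 bytes.
Bytes at offsets 5..12: CD 79 3C C2 F2 79 DE 85.
Little-endian stores the least-significant byte at the lowest address.
Reassemble most-significant byte first: 85 DE 79 F2 C2 3C 79 CD → 0x85DE79F2C23C79CD.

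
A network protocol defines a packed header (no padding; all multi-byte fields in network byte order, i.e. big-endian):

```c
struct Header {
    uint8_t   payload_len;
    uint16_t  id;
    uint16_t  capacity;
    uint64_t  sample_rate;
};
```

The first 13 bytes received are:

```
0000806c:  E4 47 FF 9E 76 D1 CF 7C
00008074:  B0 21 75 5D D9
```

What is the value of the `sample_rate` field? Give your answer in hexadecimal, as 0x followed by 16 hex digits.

0xD1CF7CB021755DD9

`sample_rate` follows `payload_len` (1 B), `id` (2 B), `capacity` (2 B), so it starts at offset 1 + 2 + 2 = 5 and occupies 8 bytes.
Bytes at offsets 5..12: D1 CF 7C B0 21 75 5D D9.
Big-endian: lowest address holds the most-significant byte.
The bytes are already most-significant first: 0xD1CF7CB021755DD9.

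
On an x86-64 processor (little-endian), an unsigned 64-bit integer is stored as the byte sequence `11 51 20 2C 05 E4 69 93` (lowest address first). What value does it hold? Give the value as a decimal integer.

10622271906996310289

In little-endian order the low byte comes first in memory.
Reassemble most-significant byte first: 93 69 E4 05 2C 20 51 11 → 0x9369E4052C205111.
0x9369E4052C205111 = 10622271906996310289.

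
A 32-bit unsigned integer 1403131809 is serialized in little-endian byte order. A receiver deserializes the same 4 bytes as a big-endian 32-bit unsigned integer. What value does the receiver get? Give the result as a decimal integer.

2702680659

1403131809 in 32-bit hexadecimal is 0x53A217A1.
Stored little-endian, the bytes at ascending addresses are A1 17 A2 53.
Read back as big-endian, the last byte is least significant, giving 0xA117A253.
0xA117A253 = 2702680659.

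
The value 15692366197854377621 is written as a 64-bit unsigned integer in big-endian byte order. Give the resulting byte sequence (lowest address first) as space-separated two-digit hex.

D9 C6 7B EA 4C 75 16 95

15692366197854377621 in hexadecimal, padded to 64 bits, is 0xD9C67BEA4C751695.
Split into bytes (most-significant first): D9 C6 7B EA 4C 75 16 95.
Big-endian stores the most-significant byte at the lowest address.
So the memory order matches the most-significant-first order: D9 C6 7B EA 4C 75 16 95.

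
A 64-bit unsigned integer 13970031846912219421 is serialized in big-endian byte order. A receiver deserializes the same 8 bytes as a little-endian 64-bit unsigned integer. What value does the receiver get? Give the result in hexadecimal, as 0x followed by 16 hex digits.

0x1DD918C8F285DFC1

13970031846912219421 in 64-bit hexadecimal is 0xC1DF85F2C818D91D.
Stored big-endian, the bytes at ascending addresses are C1 DF 85 F2 C8 18 D9 1D.
Read back as little-endian, the first byte is least significant, giving 0x1DD918C8F285DFC1.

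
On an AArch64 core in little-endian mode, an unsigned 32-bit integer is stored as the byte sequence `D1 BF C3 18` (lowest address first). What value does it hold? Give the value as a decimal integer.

415481809

Little-endian: lowest address holds the least-significant byte.
Reassemble most-significant byte first: 18 C3 BF D1 → 0x18C3BFD1.
0x18C3BFD1 = 415481809.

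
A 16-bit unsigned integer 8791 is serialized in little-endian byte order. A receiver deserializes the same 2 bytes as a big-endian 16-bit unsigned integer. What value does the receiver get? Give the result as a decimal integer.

22306

8791 in 16-bit hexadecimal is 0x2257.
Stored little-endian, the bytes at ascending addresses are 57 22.
Read back as big-endian, the last byte is least significant, giving 0x5722.
0x5722 = 22306.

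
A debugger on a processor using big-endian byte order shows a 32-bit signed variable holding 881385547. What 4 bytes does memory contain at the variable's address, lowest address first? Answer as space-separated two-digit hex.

34 88 E0 4B

881385547 in hexadecimal, padded to 32 bits, is 0x3488E04B.
Split into bytes (most-significant first): 34 88 E0 4B.
Big-endian: lowest address holds the most-significant byte.
So the memory order matches the most-significant-first order: 34 88 E0 4B.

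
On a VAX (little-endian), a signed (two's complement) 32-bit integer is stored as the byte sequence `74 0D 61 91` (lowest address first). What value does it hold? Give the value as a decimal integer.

-1855910540

Little-endian: lowest address holds the least-significant byte.
Reassemble most-significant byte first: 91 61 0D 74 → 0x91610D74.
Top bit is set, so as a signed 32-bit value this is 0x91610D74 − 2^32 = -1855910540.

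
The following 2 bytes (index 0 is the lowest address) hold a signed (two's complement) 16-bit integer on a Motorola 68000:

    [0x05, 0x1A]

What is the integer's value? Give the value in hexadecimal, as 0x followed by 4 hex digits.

Big-endian: lowest address holds the most-significant byte.
The bytes are already most-significant first: 0x051A.

0x051A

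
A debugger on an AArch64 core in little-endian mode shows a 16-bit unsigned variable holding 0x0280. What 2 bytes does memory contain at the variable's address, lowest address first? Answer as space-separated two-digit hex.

Split into bytes (most-significant first): 02 80.
In little-endian order the low byte comes first in memory.
So at ascending addresses the bytes are 80 02.

80 02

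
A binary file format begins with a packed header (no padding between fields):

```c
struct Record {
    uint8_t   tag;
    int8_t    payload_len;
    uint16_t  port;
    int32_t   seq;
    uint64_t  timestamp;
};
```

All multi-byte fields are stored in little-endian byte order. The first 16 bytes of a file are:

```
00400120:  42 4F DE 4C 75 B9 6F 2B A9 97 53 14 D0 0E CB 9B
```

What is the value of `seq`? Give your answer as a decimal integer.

`seq` follows `tag` (1 B), `payload_len` (1 B), `port` (2 B), so it starts at offset 1 + 1 + 2 = 4 and occupies 4 bytes.
Bytes at offsets 4..7: 75 B9 6F 2B.
Little-endian stores the least-significant byte at the lowest address.
Reassemble most-significant byte first: 2B 6F B9 75 → 0x2B6FB975.
0x2B6FB975 = 728742261.

728742261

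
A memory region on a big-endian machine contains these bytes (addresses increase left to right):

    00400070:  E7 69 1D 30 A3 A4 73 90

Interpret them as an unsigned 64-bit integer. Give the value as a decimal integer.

16674891190057071504

Big-endian: lowest address holds the most-significant byte.
The bytes are already most-significant first: 0xE7691D30A3A47390.
0xE7691D30A3A47390 = 16674891190057071504.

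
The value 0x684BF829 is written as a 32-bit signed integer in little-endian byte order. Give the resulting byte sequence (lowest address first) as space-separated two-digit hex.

Split into bytes (most-significant first): 68 4B F8 29.
Little-endian stores the least-significant byte at the lowest address.
So at ascending addresses the bytes are 29 F8 4B 68.

29 F8 4B 68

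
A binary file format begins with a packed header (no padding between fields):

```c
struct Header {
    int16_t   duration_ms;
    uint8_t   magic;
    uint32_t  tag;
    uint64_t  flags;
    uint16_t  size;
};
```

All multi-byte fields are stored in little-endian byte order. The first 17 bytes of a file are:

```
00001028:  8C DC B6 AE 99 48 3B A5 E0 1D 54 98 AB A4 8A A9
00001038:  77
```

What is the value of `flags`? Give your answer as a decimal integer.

`flags` follows `duration_ms` (2 B), `magic` (1 B), `tag` (4 B), so it starts at offset 2 + 1 + 4 = 7 and occupies 8 bytes.
Bytes at offsets 7..14: A5 E0 1D 54 98 AB A4 8A.
In little-endian order the low byte comes first in memory.
Reassemble most-significant byte first: 8A A4 AB 98 54 1D E0 A5 → 0x8AA4AB98541DE0A5.
0x8AA4AB98541DE0A5 = 9990298544149225637.

9990298544149225637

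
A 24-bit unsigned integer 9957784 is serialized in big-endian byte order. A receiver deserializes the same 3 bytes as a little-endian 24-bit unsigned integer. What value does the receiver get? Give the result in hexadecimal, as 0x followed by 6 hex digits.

9957784 in 24-bit hexadecimal is 0x97F198.
Stored big-endian, the bytes at ascending addresses are 97 F1 98.
Read back as little-endian, the first byte is least significant, giving 0x98F197.

0x98F197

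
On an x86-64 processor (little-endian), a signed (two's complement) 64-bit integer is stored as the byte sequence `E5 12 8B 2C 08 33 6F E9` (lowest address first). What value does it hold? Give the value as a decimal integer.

-1626024830257392923

Little-endian: lowest address holds the least-significant byte.
Reassemble most-significant byte first: E9 6F 33 08 2C 8B 12 E5 → 0xE96F33082C8B12E5.
Top bit is set, so as a signed 64-bit value this is 0xE96F33082C8B12E5 − 2^64 = -1626024830257392923.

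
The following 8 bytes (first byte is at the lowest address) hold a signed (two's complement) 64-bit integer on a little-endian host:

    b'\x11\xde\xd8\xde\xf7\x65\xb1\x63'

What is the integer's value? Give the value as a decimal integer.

Little-endian: lowest address holds the least-significant byte.
Reassemble most-significant byte first: 63 B1 65 F7 DE D8 DE 11 → 0x63B165F7DED8DE11.
0x63B165F7DED8DE11 = 7183634995902733841.

7183634995902733841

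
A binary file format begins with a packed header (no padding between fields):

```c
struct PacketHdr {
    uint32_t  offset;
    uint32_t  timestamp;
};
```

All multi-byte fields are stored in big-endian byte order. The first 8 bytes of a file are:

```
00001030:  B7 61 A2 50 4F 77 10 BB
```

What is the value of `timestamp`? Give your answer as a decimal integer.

1333203131

`timestamp` follows `offset` (4 bytes), so it starts at byte offset 4 and occupies 4 bytes.
Bytes at offsets 4..7: 4F 77 10 BB.
In big-endian order the high byte comes first in memory.
The bytes are already most-significant first: 0x4F7710BB.
0x4F7710BB = 1333203131.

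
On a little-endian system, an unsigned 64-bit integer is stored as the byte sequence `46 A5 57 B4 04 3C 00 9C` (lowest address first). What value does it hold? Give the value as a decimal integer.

Little-endian: lowest address holds the least-significant byte.
Reassemble most-significant byte first: 9C 00 3C 04 B4 57 A5 46 → 0x9C003C04B457A546.
0x9C003C04B457A546 = 11241050660819936582.

11241050660819936582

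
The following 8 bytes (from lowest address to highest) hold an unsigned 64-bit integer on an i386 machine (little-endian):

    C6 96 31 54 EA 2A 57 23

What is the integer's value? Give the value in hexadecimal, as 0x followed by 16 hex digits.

0x23572AEA543196C6

Little-endian: lowest address holds the least-significant byte.
Reassemble most-significant byte first: 23 57 2A EA 54 31 96 C6 → 0x23572AEA543196C6.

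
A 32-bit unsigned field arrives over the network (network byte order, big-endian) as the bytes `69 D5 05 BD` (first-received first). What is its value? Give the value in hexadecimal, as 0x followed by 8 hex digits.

0x69D505BD

Big-endian stores the most-significant byte at the lowest address.
The bytes are already most-significant first: 0x69D505BD.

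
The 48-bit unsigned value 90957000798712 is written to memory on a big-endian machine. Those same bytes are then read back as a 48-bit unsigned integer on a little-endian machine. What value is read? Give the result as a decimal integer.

90957000798712 in 48-bit hexadecimal is 0x52B993B8F1F8.
Stored big-endian, the bytes at ascending addresses are 52 B9 93 B8 F1 F8.
Read back as little-endian, the first byte is least significant, giving 0xF8F1B893B952.
0xF8F1B893B952 = 273717067495762.

273717067495762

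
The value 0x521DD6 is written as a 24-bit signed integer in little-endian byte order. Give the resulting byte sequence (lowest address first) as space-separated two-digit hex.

Split into bytes (most-significant first): 52 1D D6.
In little-endian order the low byte comes first in memory.
So at ascending addresses the bytes are D6 1D 52.

D6 1D 52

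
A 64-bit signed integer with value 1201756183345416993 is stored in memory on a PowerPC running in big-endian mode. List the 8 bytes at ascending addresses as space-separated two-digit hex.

10 AD 7E E1 AE EE CB 21

1201756183345416993 in hexadecimal, padded to 64 bits, is 0x10AD7EE1AEEECB21.
Split into bytes (most-significant first): 10 AD 7E E1 AE EE CB 21.
Big-endian: lowest address holds the most-significant byte.
So the memory order matches the most-significant-first order: 10 AD 7E E1 AE EE CB 21.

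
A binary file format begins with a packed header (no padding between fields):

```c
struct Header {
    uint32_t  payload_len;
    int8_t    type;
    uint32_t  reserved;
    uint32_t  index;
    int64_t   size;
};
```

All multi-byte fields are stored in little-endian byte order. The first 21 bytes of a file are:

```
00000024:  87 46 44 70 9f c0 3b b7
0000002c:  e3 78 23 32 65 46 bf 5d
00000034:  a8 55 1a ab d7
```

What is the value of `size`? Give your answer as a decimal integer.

`size` follows `payload_len` (4 B), `type` (1 B), `reserved` (4 B), `index` (4 B), so it starts at offset 4 + 1 + 4 + 4 = 13 and occupies 8 bytes.
Bytes at offsets 13..20: 46 BF 5D A8 55 1A AB D7.
In little-endian order the low byte comes first in memory.
Reassemble most-significant byte first: D7 AB 1A 55 A8 5D BF 46 → 0xD7AB1A55A85DBF46.
Top bit is set, so as a signed 64-bit value this is 0xD7AB1A55A85DBF46 − 2^64 = -2906200179338264762.

-2906200179338264762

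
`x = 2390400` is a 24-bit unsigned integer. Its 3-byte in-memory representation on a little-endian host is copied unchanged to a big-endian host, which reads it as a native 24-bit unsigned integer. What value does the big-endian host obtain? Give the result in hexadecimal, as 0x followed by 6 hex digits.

0x807924

2390400 in 24-bit hexadecimal is 0x247980.
Stored little-endian, the bytes at ascending addresses are 80 79 24.
Read back as big-endian, the last byte is least significant, giving 0x807924.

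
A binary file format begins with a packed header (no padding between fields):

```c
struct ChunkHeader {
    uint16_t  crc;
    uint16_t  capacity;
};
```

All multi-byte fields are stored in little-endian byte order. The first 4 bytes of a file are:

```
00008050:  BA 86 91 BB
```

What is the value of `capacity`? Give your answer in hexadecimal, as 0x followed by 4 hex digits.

0xBB91

`capacity` follows `crc` (2 bytes), so it starts at byte offset 2 and occupies 2 bytes.
Bytes at offsets 2..3: 91 BB.
In little-endian order the low byte comes first in memory.
Reassemble most-significant byte first: BB 91 → 0xBB91.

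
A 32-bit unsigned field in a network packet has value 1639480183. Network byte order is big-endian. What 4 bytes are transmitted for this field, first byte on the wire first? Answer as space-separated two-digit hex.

1639480183 in hexadecimal, padded to 32 bits, is 0x61B87B77.
Split into bytes (most-significant first): 61 B8 7B 77.
Big-endian stores the most-significant byte at the lowest address.
So the memory order matches the most-significant-first order: 61 B8 7B 77.

61 B8 7B 77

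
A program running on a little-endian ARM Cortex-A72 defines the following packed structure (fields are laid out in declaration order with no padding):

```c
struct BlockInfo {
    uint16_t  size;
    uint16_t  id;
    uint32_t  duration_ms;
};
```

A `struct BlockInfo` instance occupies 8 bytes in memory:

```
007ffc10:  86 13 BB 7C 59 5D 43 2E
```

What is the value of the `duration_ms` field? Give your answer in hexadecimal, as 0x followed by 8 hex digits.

`duration_ms` follows `size` (2 B), `id` (2 B), so it starts at offset 2 + 2 = 4 and occupies 4 bytes.
Bytes at offsets 4..7: 59 5D 43 2E.
Little-endian stores the least-significant byte at the lowest address.
Reassemble most-significant byte first: 2E 43 5D 59 → 0x2E435D59.

0x2E435D59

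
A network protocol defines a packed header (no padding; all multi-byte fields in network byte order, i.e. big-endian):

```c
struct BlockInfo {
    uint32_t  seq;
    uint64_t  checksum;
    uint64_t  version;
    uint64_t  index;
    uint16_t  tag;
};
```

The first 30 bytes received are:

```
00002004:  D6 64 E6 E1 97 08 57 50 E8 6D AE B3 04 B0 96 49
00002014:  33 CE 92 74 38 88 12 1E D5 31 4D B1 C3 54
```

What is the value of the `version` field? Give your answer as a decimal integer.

337935213198742132

`version` follows `seq` (4 B), `checksum` (8 B), so it starts at offset 4 + 8 = 12 and occupies 8 bytes.
Bytes at offsets 12..19: 04 B0 96 49 33 CE 92 74.
Big-endian: lowest address holds the most-significant byte.
The bytes are already most-significant first: 0x04B0964933CE9274.
0x04B0964933CE9274 = 337935213198742132.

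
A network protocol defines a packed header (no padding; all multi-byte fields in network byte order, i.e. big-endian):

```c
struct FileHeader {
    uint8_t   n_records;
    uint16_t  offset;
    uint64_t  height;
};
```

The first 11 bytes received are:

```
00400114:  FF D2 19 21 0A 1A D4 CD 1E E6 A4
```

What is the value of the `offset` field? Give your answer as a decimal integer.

53785

`offset` follows `n_records` (1 byte), so it starts at byte offset 1 and occupies 2 bytes.
Bytes at offsets 1..2: D2 19.
Big-endian stores the most-significant byte at the lowest address.
The bytes are already most-significant first: 0xD219.
0xD219 = 53785.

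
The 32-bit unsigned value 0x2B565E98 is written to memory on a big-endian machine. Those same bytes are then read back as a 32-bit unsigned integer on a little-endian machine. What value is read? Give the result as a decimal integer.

2556319275

Stored big-endian, the bytes at ascending addresses are 2B 56 5E 98.
Read back as little-endian, the first byte is least significant, giving 0x985E562B.
0x985E562B = 2556319275.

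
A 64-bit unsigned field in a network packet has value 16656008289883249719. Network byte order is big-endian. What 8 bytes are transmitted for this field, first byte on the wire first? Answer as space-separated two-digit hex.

16656008289883249719 in hexadecimal, padded to 64 bits, is 0xE726074AD673DC37.
Split into bytes (most-significant first): E7 26 07 4A D6 73 DC 37.
In big-endian order the high byte comes first in memory.
So the memory order matches the most-significant-first order: E7 26 07 4A D6 73 DC 37.

E7 26 07 4A D6 73 DC 37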